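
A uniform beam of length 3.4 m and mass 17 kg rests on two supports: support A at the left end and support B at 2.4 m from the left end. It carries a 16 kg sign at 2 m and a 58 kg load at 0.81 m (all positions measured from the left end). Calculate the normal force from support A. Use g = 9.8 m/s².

About support B:
Beam weight: 17 × 9.8 = 166.6 N down at 1.7 m → arm 0.7 m, τ = 166.6 × 0.7 = 116.6 N·m counterclockwise.
Sign: 16 × 9.8 = 156.8 N down at 2 m → arm 0.4 m, τ = 156.8 × 0.4 = 62.72 N·m counterclockwise.
Load: 58 × 9.8 = 568.4 N down at 0.81 m → arm 1.59 m, τ = 568.4 × 1.59 = 903.8 N·m counterclockwise.
Net load moment about support B = 1083 N·m counterclockwise.
Reaction R at support A is upward at 0 m, arm 2.4 m → moment R × 2.4 clockwise.
Setting net torque to zero: R × 2.4 = 1083 → R = 451 N.

R_A ≈ 451 N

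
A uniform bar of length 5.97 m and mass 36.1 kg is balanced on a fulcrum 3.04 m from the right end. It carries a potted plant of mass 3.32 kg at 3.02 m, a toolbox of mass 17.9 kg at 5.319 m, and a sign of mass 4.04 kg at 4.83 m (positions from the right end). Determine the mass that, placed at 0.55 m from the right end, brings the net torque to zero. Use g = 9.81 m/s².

m ≈ 18.5 kg

Sum moments about the fulcrum (at 3.04 m from the right end) (the support reaction has zero arm there).
Beam weight: 36.1 × 9.81 = 354.1 N down at 2.985 m → arm 0.055 m, τ = 354.1 × 0.055 = 19.48 N·m clockwise.
Potted plant: 3.32 × 9.81 = 32.57 N down at 3.02 m → arm 0.02 m, τ = 32.57 × 0.02 = 0.6514 N·m clockwise.
Toolbox: 17.9 × 9.81 = 175.6 N down at 5.319 m → arm 2.279 m, τ = 175.6 × 2.279 = 400.2 N·m counterclockwise.
Sign: 4.04 × 9.81 = 39.63 N down at 4.83 m → arm 1.79 m, τ = 39.63 × 1.79 = 70.94 N·m counterclockwise.
Net moment of known loads = 451 N·m counterclockwise.
An unknown mass m at 0.55 m has arm 2.49 m; its moment is m·g·2.49 clockwise.
Balancing moments: m × 9.81 × 2.49 = 451, giving m = 451 / (9.81 × 2.49) = 18.5 kg.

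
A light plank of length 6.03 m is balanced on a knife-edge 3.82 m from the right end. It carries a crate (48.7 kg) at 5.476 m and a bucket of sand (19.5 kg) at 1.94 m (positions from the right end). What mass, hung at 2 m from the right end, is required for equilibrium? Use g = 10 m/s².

m ≈ 24.2 kg

Sum moments about the knife-edge (at 3.82 m from the right end) (the support reaction has zero arm there).
Crate: 48.7 × 10 = 487 N down at 5.476 m → arm 1.656 m, τ = 487 × 1.656 = 806.5 N·m counterclockwise.
Bucket of sand: 19.5 × 10 = 195 N down at 1.94 m → arm 1.88 m, τ = 195 × 1.88 = 366.6 N·m clockwise.
Net moment of known loads = 439.9 N·m counterclockwise.
An unknown mass m at 2 m has arm 1.82 m; its moment is m·g·1.82 clockwise.
For rotational equilibrium, m × 10 × 1.82 = 439.9, so m = 439.9 / (10 × 1.82) = 24.2 kg.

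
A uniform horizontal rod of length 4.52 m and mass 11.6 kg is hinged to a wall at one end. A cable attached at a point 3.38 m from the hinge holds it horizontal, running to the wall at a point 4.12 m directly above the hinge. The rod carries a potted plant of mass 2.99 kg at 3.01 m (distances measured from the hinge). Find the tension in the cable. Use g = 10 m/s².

Take moments about the hinge.
Beam weight: 11.6 × 10 = 116 N down at 2.26 m → arm 2.26 m, τ = 116 × 2.26 = 262.2 N·m clockwise.
Potted plant: 2.99 × 10 = 29.9 N down at 3.01 m → arm 3.01 m, τ = 29.9 × 3.01 = 90 N·m clockwise.
Total clockwise load moment = 352.2 N·m.
The cable tension T acts at 3.38 m; only its component perpendicular to the rod, T sinθ, produces torque. sinθ = h/√(h²+d²) = 4.12/√(4.12²+3.38²) = 0.7731.
Setting net torque to zero: T × 3.38 × 0.7731 = 352.2 → T = 352.2 / 2.613 = 135 N.

T ≈ 135 N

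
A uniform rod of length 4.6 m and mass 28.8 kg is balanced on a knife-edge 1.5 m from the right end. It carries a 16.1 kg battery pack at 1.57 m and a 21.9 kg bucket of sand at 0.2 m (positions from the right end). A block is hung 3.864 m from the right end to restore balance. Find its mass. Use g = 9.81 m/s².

Take moments about the knife-edge (at 1.5 m from the right end).
Beam weight: 28.8 × 9.81 = 282.5 N down at 2.3 m → arm 0.8 m, τ = 282.5 × 0.8 = 226 N·m counterclockwise.
Battery pack: 16.1 × 9.81 = 157.9 N down at 1.57 m → arm 0.07 m, τ = 157.9 × 0.07 = 11.05 N·m counterclockwise.
Bucket of sand: 21.9 × 9.81 = 214.8 N down at 0.2 m → arm 1.3 m, τ = 214.8 × 1.3 = 279.2 N·m clockwise.
Net moment of known loads = 42.15 N·m clockwise.
An unknown mass m at 3.864 m has arm 2.364 m; its moment is m·g·2.364 counterclockwise.
Στ = 0 ⇒ m × 9.81 × 2.364 = 42.15 ⇒ m = 42.15 / (9.81 × 2.364) = 1.82 kg.

m ≈ 1.82 kg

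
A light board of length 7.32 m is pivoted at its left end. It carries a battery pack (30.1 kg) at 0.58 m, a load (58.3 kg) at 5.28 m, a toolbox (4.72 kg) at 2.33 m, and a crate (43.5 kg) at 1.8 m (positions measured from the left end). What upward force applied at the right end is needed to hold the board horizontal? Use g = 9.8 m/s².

F ≈ 555 N

Choose the left end as the axis so the unknown pivot reaction has zero arm there.
Battery pack: 30.1 × 9.8 = 295 N down at 0.58 m → arm 0.58 m, τ = 295 × 0.58 = 171.1 N·m clockwise.
Load: 58.3 × 9.8 = 571.3 N down at 5.28 m → arm 5.28 m, τ = 571.3 × 5.28 = 3016 N·m clockwise.
Toolbox: 4.72 × 9.8 = 46.26 N down at 2.33 m → arm 2.33 m, τ = 46.26 × 2.33 = 107.8 N·m clockwise.
Crate: 43.5 × 9.8 = 426.3 N down at 1.8 m → arm 1.8 m, τ = 426.3 × 1.8 = 767.3 N·m clockwise.
Net moment of the loads = 4062 N·m clockwise.
The upward force F acts at the right end, arm 7.32 m, giving F × 7.32 counterclockwise.
Στ = 0 ⇒ F × 7.32 = 4062 ⇒ F = 4062 / 7.32 = 555 N.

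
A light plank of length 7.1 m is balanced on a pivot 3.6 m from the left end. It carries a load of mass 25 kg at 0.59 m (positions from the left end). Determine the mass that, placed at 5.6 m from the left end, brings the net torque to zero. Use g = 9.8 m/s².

m ≈ 37.6 kg

Take moments about the pivot (at 3.6 m from the left end).
Load: 25 × 9.8 = 245 N down at 0.59 m → arm 3.01 m, τ = 245 × 3.01 = 737.4 N·m counterclockwise.
Net moment of known loads = 737.4 N·m counterclockwise.
An unknown mass m at 5.6 m has arm 2 m; its moment is m·g·2 clockwise.
Στ = 0 ⇒ m × 9.8 × 2 = 737.4 ⇒ m = 737.4 / (9.8 × 2) = 37.6 kg.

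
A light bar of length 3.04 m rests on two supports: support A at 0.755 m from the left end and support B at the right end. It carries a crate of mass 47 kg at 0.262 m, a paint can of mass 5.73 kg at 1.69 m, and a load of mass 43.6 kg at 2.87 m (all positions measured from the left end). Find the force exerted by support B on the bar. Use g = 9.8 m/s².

R_B ≈ 319 N

Take moments about support A.
Crate: 47 × 9.8 = 460.6 N down at 0.262 m → arm 0.493 m, τ = 460.6 × 0.493 = 227.1 N·m counterclockwise.
Paint can: 5.73 × 9.8 = 56.15 N down at 1.69 m → arm 0.935 m, τ = 56.15 × 0.935 = 52.5 N·m clockwise.
Load: 43.6 × 9.8 = 427.3 N down at 2.87 m → arm 2.115 m, τ = 427.3 × 2.115 = 903.7 N·m clockwise.
Net load moment about support A = 729.1 N·m clockwise.
Reaction R at support B is upward at 3.04 m, arm 2.285 m → moment R × 2.285 counterclockwise.
Στ = 0 ⇒ R × 2.285 = 729.1 ⇒ R = 319 N.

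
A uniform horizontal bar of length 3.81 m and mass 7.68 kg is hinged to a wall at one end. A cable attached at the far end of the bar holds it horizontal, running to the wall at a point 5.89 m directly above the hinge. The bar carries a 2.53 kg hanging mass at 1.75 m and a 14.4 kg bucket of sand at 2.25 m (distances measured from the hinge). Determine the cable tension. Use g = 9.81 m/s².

Taking torques about the hinge:
Beam weight: 7.68 × 9.81 = 75.34 N down at 1.905 m → arm 1.905 m, τ = 75.34 × 1.905 = 143.5 N·m clockwise.
Hanging mass: 2.53 × 9.81 = 24.82 N down at 1.75 m → arm 1.75 m, τ = 24.82 × 1.75 = 43.44 N·m clockwise.
Bucket of sand: 14.4 × 9.81 = 141.3 N down at 2.25 m → arm 2.25 m, τ = 141.3 × 2.25 = 317.9 N·m clockwise.
Total clockwise load moment = 504.8 N·m.
The cable tension T acts at 3.81 m; only its component perpendicular to the bar, T sinθ, produces torque. sinθ = h/√(h²+d²) = 5.89/√(5.89²+3.81²) = 0.8396.
For rotational equilibrium, T × 3.81 × 0.8396 = 504.8, so T = 504.8 / 3.199 = 158 N.

T ≈ 158 N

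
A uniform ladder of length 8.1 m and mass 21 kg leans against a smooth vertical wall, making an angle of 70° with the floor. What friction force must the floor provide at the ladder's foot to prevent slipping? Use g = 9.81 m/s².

f ≈ 37.5 N

Taking torques about the foot of the ladder:
Ladder weight 21×9.81 = 206 N acts at 4.05 m along the ladder; its horizontal arm is 4.05·cos70° = 1.385 m → τ = 285.3 N·m clockwise.
Wall normal N acts horizontally at the top; its moment arm is the height L sinθ = 8.1·sin70° = 7.612 m, counterclockwise.
Setting net torque to zero: N × 7.612 = 285.3 → N = 37.5 N.
ΣFx = 0: friction at the foot balances the wall's push, so f = N_wall = 37.5 N.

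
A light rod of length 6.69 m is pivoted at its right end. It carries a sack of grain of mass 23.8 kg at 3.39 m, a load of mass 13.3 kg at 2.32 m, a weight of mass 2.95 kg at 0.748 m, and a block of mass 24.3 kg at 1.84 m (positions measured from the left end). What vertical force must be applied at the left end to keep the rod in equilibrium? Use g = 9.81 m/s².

About the right end:
Sack of grain: 23.8 × 9.81 = 233.5 N down at 3.39 m → arm 3.3 m, τ = 233.5 × 3.3 = 770.5 N·m counterclockwise.
Load: 13.3 × 9.81 = 130.5 N down at 2.32 m → arm 4.37 m, τ = 130.5 × 4.37 = 570.3 N·m counterclockwise.
Weight: 2.95 × 9.81 = 28.94 N down at 0.748 m → arm 5.942 m, τ = 28.94 × 5.942 = 172 N·m counterclockwise.
Block: 24.3 × 9.81 = 238.4 N down at 1.84 m → arm 4.85 m, τ = 238.4 × 4.85 = 1156 N·m counterclockwise.
Net moment of the loads = 2669 N·m counterclockwise.
The upward force F acts at the left end, arm 6.69 m, giving F × 6.69 clockwise.
Balancing moments: F × 6.69 = 2669, giving F = 2669 / 6.69 = 399 N.

F ≈ 399 N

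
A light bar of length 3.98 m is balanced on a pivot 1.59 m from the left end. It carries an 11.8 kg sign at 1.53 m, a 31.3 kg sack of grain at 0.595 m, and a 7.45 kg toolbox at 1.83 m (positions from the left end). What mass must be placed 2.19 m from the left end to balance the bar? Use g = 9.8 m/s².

m ≈ 50.1 kg

Sum moments about the pivot (at 1.59 m from the left end) (the support reaction has zero arm there).
Sign: 11.8 × 9.8 = 115.6 N down at 1.53 m → arm 0.06 m, τ = 115.6 × 0.06 = 6.936 N·m counterclockwise.
Sack of grain: 31.3 × 9.8 = 306.7 N down at 0.595 m → arm 0.995 m, τ = 306.7 × 0.995 = 305.2 N·m counterclockwise.
Toolbox: 7.45 × 9.8 = 73.01 N down at 1.83 m → arm 0.24 m, τ = 73.01 × 0.24 = 17.52 N·m clockwise.
Net moment of known loads = 294.6 N·m counterclockwise.
An unknown mass m at 2.19 m has arm 0.6 m; its moment is m·g·0.6 clockwise.
For rotational equilibrium, m × 9.8 × 0.6 = 294.6, so m = 294.6 / (9.8 × 0.6) = 50.1 kg.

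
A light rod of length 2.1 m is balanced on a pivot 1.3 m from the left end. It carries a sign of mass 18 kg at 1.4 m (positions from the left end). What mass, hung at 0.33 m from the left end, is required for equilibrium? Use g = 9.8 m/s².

m ≈ 1.86 kg

Take moments about the pivot (at 1.3 m from the left end).
Sign: 18 × 9.8 = 176.4 N down at 1.4 m → arm 0.1 m, τ = 176.4 × 0.1 = 17.64 N·m clockwise.
Net moment of known loads = 17.64 N·m clockwise.
An unknown mass m at 0.33 m has arm 0.97 m; its moment is m·g·0.97 counterclockwise.
For rotational equilibrium, m × 9.8 × 0.97 = 17.64, so m = 17.64 / (9.8 × 0.97) = 1.86 kg.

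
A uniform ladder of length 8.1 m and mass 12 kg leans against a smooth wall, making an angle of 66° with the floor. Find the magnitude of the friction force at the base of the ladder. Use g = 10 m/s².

Choose the foot of the ladder as the axis so the floor normal and friction both act there and drop out.
Ladder weight 12×10 = 120 N acts at 4.05 m along the ladder; its horizontal arm is 4.05·cos66° = 1.647 m → τ = 197.6 N·m clockwise.
Wall normal N acts horizontally at the top; its moment arm is the height L sinθ = 8.1·sin66° = 7.4 m, counterclockwise.
For rotational equilibrium, N × 7.4 = 197.6, so N = 26.7 N.
ΣFx = 0: friction at the foot balances the wall's push, so f = N_wall = 26.7 N.

f ≈ 26.7 N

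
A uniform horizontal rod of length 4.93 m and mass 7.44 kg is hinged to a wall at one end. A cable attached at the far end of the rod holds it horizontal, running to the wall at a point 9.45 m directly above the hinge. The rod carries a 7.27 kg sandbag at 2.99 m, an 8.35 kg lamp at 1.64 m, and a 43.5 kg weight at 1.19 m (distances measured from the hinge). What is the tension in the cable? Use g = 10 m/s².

Choose the hinge as the axis so the unknown hinge reaction has zero arm there.
Beam weight: 7.44 × 10 = 74.4 N down at 2.465 m → arm 2.465 m, τ = 74.4 × 2.465 = 183.4 N·m clockwise.
Sandbag: 7.27 × 10 = 72.7 N down at 2.99 m → arm 2.99 m, τ = 72.7 × 2.99 = 217.4 N·m clockwise.
Lamp: 8.35 × 10 = 83.5 N down at 1.64 m → arm 1.64 m, τ = 83.5 × 1.64 = 136.9 N·m clockwise.
Weight: 43.5 × 10 = 435 N down at 1.19 m → arm 1.19 m, τ = 435 × 1.19 = 517.6 N·m clockwise.
Total clockwise load moment = 1055 N·m.
The cable tension T acts at 4.93 m; only its component perpendicular to the rod, T sinθ, produces torque. sinθ = h/√(h²+d²) = 9.45/√(9.45²+4.93²) = 0.8866.
For rotational equilibrium, T × 4.93 × 0.8866 = 1055, so T = 1055 / 4.371 = 241 N.

T ≈ 241 N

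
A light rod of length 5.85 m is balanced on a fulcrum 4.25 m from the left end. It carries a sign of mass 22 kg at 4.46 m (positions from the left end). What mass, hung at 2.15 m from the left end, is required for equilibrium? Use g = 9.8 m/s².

Taking torques about the fulcrum (at 4.25 m from the left end):
Sign: 22 × 9.8 = 215.6 N down at 4.46 m → arm 0.21 m, τ = 215.6 × 0.21 = 45.28 N·m clockwise.
Net moment of known loads = 45.28 N·m clockwise.
An unknown mass m at 2.15 m has arm 2.1 m; its moment is m·g·2.1 counterclockwise.
Στ = 0 ⇒ m × 9.8 × 2.1 = 45.28 ⇒ m = 45.28 / (9.8 × 2.1) = 2.2 kg.

m ≈ 2.2 kg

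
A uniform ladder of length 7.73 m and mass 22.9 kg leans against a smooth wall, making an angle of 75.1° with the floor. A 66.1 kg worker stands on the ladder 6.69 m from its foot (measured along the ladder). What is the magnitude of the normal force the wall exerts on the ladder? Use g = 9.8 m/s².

Taking torques about the foot of the ladder:
Ladder weight 22.9×9.8 = 224.4 N acts at 3.865 m along the ladder; its horizontal arm is 3.865·cos75.1° = 0.9938 m → τ = 223 N·m clockwise.
Worker: 66.1×9.8 = 647.8 N at 6.69 m → arm 1.72 m → τ = 1114 N·m clockwise.
Wall normal N acts horizontally at the top; its moment arm is the height L sinθ = 7.73·sin75.1° = 7.47 m, counterclockwise.
Στ = 0 ⇒ N × 7.47 = 1337 ⇒ N = 179 N.

N_wall ≈ 179 N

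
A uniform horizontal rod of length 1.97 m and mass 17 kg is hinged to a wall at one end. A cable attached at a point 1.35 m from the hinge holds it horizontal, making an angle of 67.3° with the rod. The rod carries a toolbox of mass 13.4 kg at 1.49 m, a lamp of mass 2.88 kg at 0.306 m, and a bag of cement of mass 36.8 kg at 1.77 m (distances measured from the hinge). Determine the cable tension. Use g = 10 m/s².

Take moments about the hinge.
Beam weight: 17 × 10 = 170 N down at 0.985 m → arm 0.985 m, τ = 170 × 0.985 = 167.4 N·m clockwise.
Toolbox: 13.4 × 10 = 134 N down at 1.49 m → arm 1.49 m, τ = 134 × 1.49 = 199.7 N·m clockwise.
Lamp: 2.88 × 10 = 28.8 N down at 0.306 m → arm 0.306 m, τ = 28.8 × 0.306 = 8.813 N·m clockwise.
Bag of cement: 36.8 × 10 = 368 N down at 1.77 m → arm 1.77 m, τ = 368 × 1.77 = 651.4 N·m clockwise.
Total clockwise load moment = 1027 N·m.
The cable tension T acts at 1.35 m; only its component perpendicular to the rod, T sinθ, produces torque. sin 67.3° = 0.9225.
Setting net torque to zero: T × 1.35 × 0.9225 = 1027 → T = 1027 / 1.245 = 825 N.

T ≈ 825 N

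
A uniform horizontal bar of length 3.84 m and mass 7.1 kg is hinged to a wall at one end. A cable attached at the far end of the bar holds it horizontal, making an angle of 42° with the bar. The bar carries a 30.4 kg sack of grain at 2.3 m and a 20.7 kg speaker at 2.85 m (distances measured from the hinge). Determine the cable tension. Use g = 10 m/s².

Taking torques about the hinge:
Beam weight: 7.1 × 10 = 71 N down at 1.92 m → arm 1.92 m, τ = 71 × 1.92 = 136.3 N·m clockwise.
Sack of grain: 30.4 × 10 = 304 N down at 2.3 m → arm 2.3 m, τ = 304 × 2.3 = 699.2 N·m clockwise.
Speaker: 20.7 × 10 = 207 N down at 2.85 m → arm 2.85 m, τ = 207 × 2.85 = 590 N·m clockwise.
Total clockwise load moment = 1426 N·m.
The cable tension T acts at 3.84 m; only its component perpendicular to the bar, T sinθ, produces torque. sin 42° = 0.6691.
Balancing moments: T × 3.84 × 0.6691 = 1426, giving T = 1426 / 2.569 = 555 N.

T ≈ 555 N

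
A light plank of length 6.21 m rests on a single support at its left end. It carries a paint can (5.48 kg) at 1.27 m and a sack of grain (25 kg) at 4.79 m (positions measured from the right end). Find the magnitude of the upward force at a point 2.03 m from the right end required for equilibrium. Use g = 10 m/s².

F ≈ 150 N

Choose the left end as the axis so the unknown pivot reaction has zero arm there.
Paint can: 5.48 × 10 = 54.8 N down at 1.27 m → arm 4.94 m, τ = 54.8 × 4.94 = 270.7 N·m clockwise.
Sack of grain: 25 × 10 = 250 N down at 4.79 m → arm 1.42 m, τ = 250 × 1.42 = 355 N·m clockwise.
Net moment of the loads = 625.7 N·m clockwise.
The upward force F acts at a point 2.03 m from the right end, arm 4.18 m, giving F × 4.18 counterclockwise.
Στ = 0 ⇒ F × 4.18 = 625.7 ⇒ F = 625.7 / 4.18 = 150 N.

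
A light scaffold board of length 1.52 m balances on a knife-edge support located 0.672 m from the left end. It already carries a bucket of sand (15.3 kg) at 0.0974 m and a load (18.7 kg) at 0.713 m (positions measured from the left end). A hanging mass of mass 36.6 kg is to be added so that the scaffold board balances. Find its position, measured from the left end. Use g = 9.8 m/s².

Take moments about the knife-edge support (at 0.672 m from the left end).
Bucket of sand: 15.3 × 9.8 = 149.9 N down at 0.0974 m → arm 0.5746 m, τ = 149.9 × 0.5746 = 86.13 N·m counterclockwise.
Load: 18.7 × 9.8 = 183.3 N down at 0.713 m → arm 0.041 m, τ = 183.3 × 0.041 = 7.515 N·m clockwise.
Net moment of existing loads = 78.61 N·m counterclockwise.
The hanging mass weighs 36.6 × 9.8 = 358.7 N and must supply an equal clockwise moment, so its lever arm about the knife-edge support is 78.61 / 358.7 = 0.219 m.
That puts it at 0.672 + 0.219 = 0.891 m from the left end.

x ≈ 0.891 m from the left end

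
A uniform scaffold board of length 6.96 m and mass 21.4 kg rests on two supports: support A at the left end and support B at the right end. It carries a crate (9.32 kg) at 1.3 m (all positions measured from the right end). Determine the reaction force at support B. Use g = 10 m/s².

R_B ≈ 183 N

Sum moments about support A (its reaction then has zero moment arm).
Beam weight: 21.4 × 10 = 214 N down at 3.48 m → arm 3.48 m, τ = 214 × 3.48 = 744.7 N·m clockwise.
Crate: 9.32 × 10 = 93.2 N down at 1.3 m → arm 5.66 m, τ = 93.2 × 5.66 = 527.5 N·m clockwise.
Net load moment about support A = 1272 N·m clockwise.
Reaction R at support B is upward at 0 m, arm 6.96 m → moment R × 6.96 counterclockwise.
Balancing moments: R × 6.96 = 1272, giving R = 183 N.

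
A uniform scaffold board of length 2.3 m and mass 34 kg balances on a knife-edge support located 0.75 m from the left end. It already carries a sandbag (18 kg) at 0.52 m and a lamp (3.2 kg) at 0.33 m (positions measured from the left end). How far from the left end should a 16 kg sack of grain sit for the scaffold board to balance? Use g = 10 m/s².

x ≈ 0.243 m from the left end

Choose the knife-edge support (at 0.75 m from the left end) as the axis so the support reaction has zero arm there.
Beam weight: 34 × 10 = 340 N down at 1.15 m → arm 0.4 m, τ = 340 × 0.4 = 136 N·m clockwise.
Sandbag: 18 × 10 = 180 N down at 0.52 m → arm 0.23 m, τ = 180 × 0.23 = 41.4 N·m counterclockwise.
Lamp: 3.2 × 10 = 32 N down at 0.33 m → arm 0.42 m, τ = 32 × 0.42 = 13.44 N·m counterclockwise.
Net moment of existing loads = 81.16 N·m clockwise.
The sack of grain weighs 16 × 10 = 160 N and must supply an equal counterclockwise moment, so its lever arm about the knife-edge support is 81.16 / 160 = 0.507 m.
That puts it at 0.75 − 0.507 = 0.243 m from the left end.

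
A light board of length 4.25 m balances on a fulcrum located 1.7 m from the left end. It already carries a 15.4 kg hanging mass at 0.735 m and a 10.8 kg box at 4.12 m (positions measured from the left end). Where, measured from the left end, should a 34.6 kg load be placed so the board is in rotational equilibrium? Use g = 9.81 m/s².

x ≈ 1.37 m from the left end

Take moments about the fulcrum (at 1.7 m from the left end).
Hanging mass: 15.4 × 9.81 = 151.1 N down at 0.735 m → arm 0.965 m, τ = 151.1 × 0.965 = 145.8 N·m counterclockwise.
Box: 10.8 × 9.81 = 105.9 N down at 4.12 m → arm 2.42 m, τ = 105.9 × 2.42 = 256.3 N·m clockwise.
Net moment of existing loads = 110.5 N·m clockwise.
The load weighs 34.6 × 9.81 = 339.4 N and must supply an equal counterclockwise moment, so its lever arm about the fulcrum is 110.5 / 339.4 = 0.326 m.
That puts it at 1.7 − 0.326 = 1.37 m from the left end.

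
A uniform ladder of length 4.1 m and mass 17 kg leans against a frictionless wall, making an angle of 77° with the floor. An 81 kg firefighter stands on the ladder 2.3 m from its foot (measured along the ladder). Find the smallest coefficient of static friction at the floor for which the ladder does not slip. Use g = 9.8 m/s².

μ_min ≈ 0.127

Taking torques about the foot of the ladder:
Ladder weight 17×9.8 = 166.6 N acts at 2.05 m along the ladder; its horizontal arm is 2.05·cos77° = 0.4611 m → τ = 76.82 N·m clockwise.
Firefighter: 81×9.8 = 793.8 N at 2.3 m → arm 0.5174 m → τ = 410.7 N·m clockwise.
Wall normal N acts horizontally at the top; its moment arm is the height L sinθ = 4.1·sin77° = 3.995 m, counterclockwise.
Στ = 0 ⇒ N × 3.995 = 487.5 ⇒ N = 122 N.
ΣFx = 0 ⇒ f = N_wall = 122 N. ΣFy = 0 ⇒ N_floor = 960.4 N.
μ_min = f / N_floor = 122 / 960.4 = 0.127.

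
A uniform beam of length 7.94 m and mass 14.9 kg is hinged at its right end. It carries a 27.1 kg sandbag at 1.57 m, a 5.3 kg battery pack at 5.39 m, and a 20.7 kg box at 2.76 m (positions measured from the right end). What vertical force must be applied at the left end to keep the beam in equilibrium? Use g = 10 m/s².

Choose the right end as the axis so the unknown pivot reaction has zero arm there.
Beam weight: 14.9 × 10 = 149 N down at 3.97 m → arm 3.97 m, τ = 149 × 3.97 = 591.5 N·m counterclockwise.
Sandbag: 27.1 × 10 = 271 N down at 1.57 m → arm 1.57 m, τ = 271 × 1.57 = 425.5 N·m counterclockwise.
Battery pack: 5.3 × 10 = 53 N down at 5.39 m → arm 5.39 m, τ = 53 × 5.39 = 285.7 N·m counterclockwise.
Box: 20.7 × 10 = 207 N down at 2.76 m → arm 2.76 m, τ = 207 × 2.76 = 571.3 N·m counterclockwise.
Net moment of the loads = 1874 N·m counterclockwise.
The upward force F acts at the left end, arm 7.94 m, giving F × 7.94 clockwise.
For rotational equilibrium, F × 7.94 = 1874, so F = 1874 / 7.94 = 236 N.

F ≈ 236 N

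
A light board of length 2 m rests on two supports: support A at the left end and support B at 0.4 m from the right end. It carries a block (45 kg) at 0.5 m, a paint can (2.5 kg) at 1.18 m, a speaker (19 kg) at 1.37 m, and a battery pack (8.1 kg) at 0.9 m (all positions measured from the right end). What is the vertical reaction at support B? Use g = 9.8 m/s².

Take moments about support A.
Block: 45 × 9.8 = 441 N down at 0.5 m → arm 1.5 m, τ = 441 × 1.5 = 661.5 N·m clockwise.
Paint can: 2.5 × 9.8 = 24.5 N down at 1.18 m → arm 0.82 m, τ = 24.5 × 0.82 = 20.09 N·m clockwise.
Speaker: 19 × 9.8 = 186.2 N down at 1.37 m → arm 0.63 m, τ = 186.2 × 0.63 = 117.3 N·m clockwise.
Battery pack: 8.1 × 9.8 = 79.38 N down at 0.9 m → arm 1.1 m, τ = 79.38 × 1.1 = 87.32 N·m clockwise.
Net load moment about support A = 886.2 N·m clockwise.
Reaction R at support B is upward at 0.4 m, arm 1.6 m → moment R × 1.6 counterclockwise.
For rotational equilibrium, R × 1.6 = 886.2, so R = 554 N.

R_B ≈ 554 N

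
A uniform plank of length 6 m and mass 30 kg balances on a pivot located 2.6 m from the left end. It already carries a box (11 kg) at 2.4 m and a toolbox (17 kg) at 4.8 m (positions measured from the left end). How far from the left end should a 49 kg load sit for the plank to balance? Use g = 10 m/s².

Sum moments about the pivot (at 2.6 m from the left end) (the support reaction has zero arm there).
Beam weight: 30 × 10 = 300 N down at 3 m → arm 0.4 m, τ = 300 × 0.4 = 120 N·m clockwise.
Box: 11 × 10 = 110 N down at 2.4 m → arm 0.2 m, τ = 110 × 0.2 = 22 N·m counterclockwise.
Toolbox: 17 × 10 = 170 N down at 4.8 m → arm 2.2 m, τ = 170 × 2.2 = 374 N·m clockwise.
Net moment of existing loads = 472 N·m clockwise.
The load weighs 49 × 10 = 490 N and must supply an equal counterclockwise moment, so its lever arm about the pivot is 472 / 490 = 0.963 m.
That puts it at 2.6 − 0.963 = 1.64 m from the left end.

x ≈ 1.64 m from the left end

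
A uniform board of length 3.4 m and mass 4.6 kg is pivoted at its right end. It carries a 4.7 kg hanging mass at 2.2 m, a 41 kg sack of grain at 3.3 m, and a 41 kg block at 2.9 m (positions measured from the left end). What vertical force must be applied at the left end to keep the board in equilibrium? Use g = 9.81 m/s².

Choose the right end as the axis so the unknown pivot reaction has zero arm there.
Beam weight: 4.6 × 9.81 = 45.13 N down at 1.7 m → arm 1.7 m, τ = 45.13 × 1.7 = 76.72 N·m counterclockwise.
Hanging mass: 4.7 × 9.81 = 46.11 N down at 2.2 m → arm 1.2 m, τ = 46.11 × 1.2 = 55.33 N·m counterclockwise.
Sack of grain: 41 × 9.81 = 402.2 N down at 3.3 m → arm 0.1 m, τ = 402.2 × 0.1 = 40.22 N·m counterclockwise.
Block: 41 × 9.81 = 402.2 N down at 2.9 m → arm 0.5 m, τ = 402.2 × 0.5 = 201.1 N·m counterclockwise.
Net moment of the loads = 373.4 N·m counterclockwise.
The upward force F acts at the left end, arm 3.4 m, giving F × 3.4 clockwise.
Στ = 0 ⇒ F × 3.4 = 373.4 ⇒ F = 373.4 / 3.4 = 110 N.

F ≈ 110 N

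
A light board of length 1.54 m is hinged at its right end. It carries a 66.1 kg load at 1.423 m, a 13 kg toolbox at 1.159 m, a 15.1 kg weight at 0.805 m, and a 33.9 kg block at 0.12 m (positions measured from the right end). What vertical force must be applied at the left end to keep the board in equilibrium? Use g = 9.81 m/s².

Taking torques about the right end:
Load: 66.1 × 9.81 = 648.4 N down at 1.423 m → arm 1.423 m, τ = 648.4 × 1.423 = 922.7 N·m counterclockwise.
Toolbox: 13 × 9.81 = 127.5 N down at 1.159 m → arm 1.159 m, τ = 127.5 × 1.159 = 147.8 N·m counterclockwise.
Weight: 15.1 × 9.81 = 148.1 N down at 0.805 m → arm 0.805 m, τ = 148.1 × 0.805 = 119.2 N·m counterclockwise.
Block: 33.9 × 9.81 = 332.6 N down at 0.12 m → arm 0.12 m, τ = 332.6 × 0.12 = 39.91 N·m counterclockwise.
Net moment of the loads = 1230 N·m counterclockwise.
The upward force F acts at the left end, arm 1.54 m, giving F × 1.54 clockwise.
For rotational equilibrium, F × 1.54 = 1230, so F = 1230 / 1.54 = 799 N.

F ≈ 799 N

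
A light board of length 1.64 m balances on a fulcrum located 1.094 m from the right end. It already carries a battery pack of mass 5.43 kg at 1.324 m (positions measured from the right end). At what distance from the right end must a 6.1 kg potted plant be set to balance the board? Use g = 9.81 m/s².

x ≈ 0.889 m from the right end

Sum moments about the fulcrum (at 1.094 m from the right end) (the support reaction has zero arm there).
Battery pack: 5.43 × 9.81 = 53.27 N down at 1.324 m → arm 0.23 m, τ = 53.27 × 0.23 = 12.25 N·m counterclockwise.
Net moment of existing loads = 12.25 N·m counterclockwise.
The potted plant weighs 6.1 × 9.81 = 59.84 N and must supply an equal clockwise moment, so its lever arm about the fulcrum is 12.25 / 59.84 = 0.205 m.
That puts it at 1.094 − 0.205 = 0.889 m from the right end.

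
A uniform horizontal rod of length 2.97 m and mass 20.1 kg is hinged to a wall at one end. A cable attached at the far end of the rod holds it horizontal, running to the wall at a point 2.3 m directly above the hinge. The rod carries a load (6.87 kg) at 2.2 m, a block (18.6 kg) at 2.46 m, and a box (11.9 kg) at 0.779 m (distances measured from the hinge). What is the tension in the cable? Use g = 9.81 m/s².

Take moments about the hinge.
Beam weight: 20.1 × 9.81 = 197.2 N down at 1.485 m → arm 1.485 m, τ = 197.2 × 1.485 = 292.8 N·m clockwise.
Load: 6.87 × 9.81 = 67.39 N down at 2.2 m → arm 2.2 m, τ = 67.39 × 2.2 = 148.3 N·m clockwise.
Block: 18.6 × 9.81 = 182.5 N down at 2.46 m → arm 2.46 m, τ = 182.5 × 2.46 = 448.9 N·m clockwise.
Box: 11.9 × 9.81 = 116.7 N down at 0.779 m → arm 0.779 m, τ = 116.7 × 0.779 = 90.91 N·m clockwise.
Total clockwise load moment = 980.9 N·m.
The cable tension T acts at 2.97 m; only its component perpendicular to the rod, T sinθ, produces torque. sinθ = h/√(h²+d²) = 2.3/√(2.3²+2.97²) = 0.6123.
Στ = 0 ⇒ T × 2.97 × 0.6123 = 980.9 ⇒ T = 980.9 / 1.819 = 539 N.

T ≈ 539 N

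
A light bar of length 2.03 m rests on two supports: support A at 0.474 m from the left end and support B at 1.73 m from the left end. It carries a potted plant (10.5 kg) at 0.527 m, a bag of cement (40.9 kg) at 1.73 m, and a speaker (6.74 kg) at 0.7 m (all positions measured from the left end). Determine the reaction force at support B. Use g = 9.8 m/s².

R_B ≈ 417 N

About support A:
Potted plant: 10.5 × 9.8 = 102.9 N down at 0.527 m → arm 0.053 m, τ = 102.9 × 0.053 = 5.454 N·m clockwise.
Bag of cement: 40.9 × 9.8 = 400.8 N down at 1.73 m → arm 1.256 m, τ = 400.8 × 1.256 = 503.4 N·m clockwise.
Speaker: 6.74 × 9.8 = 66.05 N down at 0.7 m → arm 0.226 m, τ = 66.05 × 0.226 = 14.93 N·m clockwise.
Net load moment about support A = 523.8 N·m clockwise.
Reaction R at support B is upward at 1.73 m, arm 1.256 m → moment R × 1.256 counterclockwise.
Balancing moments: R × 1.256 = 523.8, giving R = 417 N.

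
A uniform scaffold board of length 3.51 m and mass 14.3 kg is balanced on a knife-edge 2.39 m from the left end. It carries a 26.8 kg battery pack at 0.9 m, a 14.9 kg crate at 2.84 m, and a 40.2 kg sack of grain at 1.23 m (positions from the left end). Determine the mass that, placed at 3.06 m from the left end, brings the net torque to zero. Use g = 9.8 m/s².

Choose the knife-edge (at 2.39 m from the left end) as the axis so the support reaction has zero arm there.
Beam weight: 14.3 × 9.8 = 140.1 N down at 1.755 m → arm 0.635 m, τ = 140.1 × 0.635 = 88.96 N·m counterclockwise.
Battery pack: 26.8 × 9.8 = 262.6 N down at 0.9 m → arm 1.49 m, τ = 262.6 × 1.49 = 391.3 N·m counterclockwise.
Crate: 14.9 × 9.8 = 146 N down at 2.84 m → arm 0.45 m, τ = 146 × 0.45 = 65.7 N·m clockwise.
Sack of grain: 40.2 × 9.8 = 394 N down at 1.23 m → arm 1.16 m, τ = 394 × 1.16 = 457 N·m counterclockwise.
Net moment of known loads = 871.6 N·m counterclockwise.
An unknown mass m at 3.06 m has arm 0.67 m; its moment is m·g·0.67 clockwise.
Balancing moments: m × 9.8 × 0.67 = 871.6, giving m = 871.6 / (9.8 × 0.67) = 133 kg.

m ≈ 133 kg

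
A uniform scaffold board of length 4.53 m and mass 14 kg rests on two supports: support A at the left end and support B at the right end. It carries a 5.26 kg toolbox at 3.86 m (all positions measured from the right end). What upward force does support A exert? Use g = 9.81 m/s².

R_A ≈ 113 N

Take moments about support B.
Beam weight: 14 × 9.81 = 137.3 N down at 2.265 m → arm 2.265 m, τ = 137.3 × 2.265 = 311 N·m counterclockwise.
Toolbox: 5.26 × 9.81 = 51.6 N down at 3.86 m → arm 3.86 m, τ = 51.6 × 3.86 = 199.2 N·m counterclockwise.
Net load moment about support B = 510.2 N·m counterclockwise.
Reaction R at support A is upward at 4.53 m, arm 4.53 m → moment R × 4.53 clockwise.
For rotational equilibrium, R × 4.53 = 510.2, so R = 113 N.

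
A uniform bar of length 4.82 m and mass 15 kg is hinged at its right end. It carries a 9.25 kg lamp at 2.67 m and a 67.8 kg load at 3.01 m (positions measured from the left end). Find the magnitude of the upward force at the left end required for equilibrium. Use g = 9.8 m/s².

Take moments about the right end.
Beam weight: 15 × 9.8 = 147 N down at 2.41 m → arm 2.41 m, τ = 147 × 2.41 = 354.3 N·m counterclockwise.
Lamp: 9.25 × 9.8 = 90.65 N down at 2.67 m → arm 2.15 m, τ = 90.65 × 2.15 = 194.9 N·m counterclockwise.
Load: 67.8 × 9.8 = 664.4 N down at 3.01 m → arm 1.81 m, τ = 664.4 × 1.81 = 1203 N·m counterclockwise.
Net moment of the loads = 1752 N·m counterclockwise.
The upward force F acts at the left end, arm 4.82 m, giving F × 4.82 clockwise.
Στ = 0 ⇒ F × 4.82 = 1752 ⇒ F = 1752 / 4.82 = 363 N.

F ≈ 363 N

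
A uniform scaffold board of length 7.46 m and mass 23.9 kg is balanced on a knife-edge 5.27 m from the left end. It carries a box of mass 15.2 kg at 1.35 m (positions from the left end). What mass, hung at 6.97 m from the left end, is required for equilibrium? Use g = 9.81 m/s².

About the knife-edge (at 5.27 m from the left end):
Beam weight: 23.9 × 9.81 = 234.5 N down at 3.73 m → arm 1.54 m, τ = 234.5 × 1.54 = 361.1 N·m counterclockwise.
Box: 15.2 × 9.81 = 149.1 N down at 1.35 m → arm 3.92 m, τ = 149.1 × 3.92 = 584.5 N·m counterclockwise.
Net moment of known loads = 945.6 N·m counterclockwise.
An unknown mass m at 6.97 m has arm 1.7 m; its moment is m·g·1.7 clockwise.
Setting net torque to zero: m × 9.81 × 1.7 = 945.6 → m = 945.6 / (9.81 × 1.7) = 56.7 kg.

m ≈ 56.7 kg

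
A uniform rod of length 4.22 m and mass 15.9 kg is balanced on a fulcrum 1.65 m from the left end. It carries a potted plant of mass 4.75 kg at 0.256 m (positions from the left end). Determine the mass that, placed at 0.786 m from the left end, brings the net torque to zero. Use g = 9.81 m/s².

m ≈ 0.802 kg

About the fulcrum (at 1.65 m from the left end):
Beam weight: 15.9 × 9.81 = 156 N down at 2.11 m → arm 0.46 m, τ = 156 × 0.46 = 71.76 N·m clockwise.
Potted plant: 4.75 × 9.81 = 46.6 N down at 0.256 m → arm 1.394 m, τ = 46.6 × 1.394 = 64.96 N·m counterclockwise.
Net moment of known loads = 6.8 N·m clockwise.
An unknown mass m at 0.786 m has arm 0.864 m; its moment is m·g·0.864 counterclockwise.
For rotational equilibrium, m × 9.81 × 0.864 = 6.8, so m = 6.8 / (9.81 × 0.864) = 0.802 kg.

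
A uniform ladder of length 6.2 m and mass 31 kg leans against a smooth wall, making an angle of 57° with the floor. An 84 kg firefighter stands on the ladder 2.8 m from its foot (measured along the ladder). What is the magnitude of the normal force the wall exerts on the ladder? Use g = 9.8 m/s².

N_wall ≈ 340 N

Choose the foot of the ladder as the axis so the floor normal and friction both act there and drop out.
Ladder weight 31×9.8 = 303.8 N acts at 3.1 m along the ladder; its horizontal arm is 3.1·cos57° = 1.688 m → τ = 512.8 N·m clockwise.
Firefighter: 84×9.8 = 823.2 N at 2.8 m → arm 1.525 m → τ = 1255 N·m clockwise.
Wall normal N acts horizontally at the top; its moment arm is the height L sinθ = 6.2·sin57° = 5.2 m, counterclockwise.
For rotational equilibrium, N × 5.2 = 1768, so N = 340 N.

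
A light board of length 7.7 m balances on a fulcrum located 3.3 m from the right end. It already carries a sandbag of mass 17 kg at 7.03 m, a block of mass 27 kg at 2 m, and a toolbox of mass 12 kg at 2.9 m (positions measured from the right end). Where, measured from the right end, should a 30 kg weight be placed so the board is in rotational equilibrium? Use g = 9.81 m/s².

Take moments about the fulcrum (at 3.3 m from the right end).
Sandbag: 17 × 9.81 = 166.8 N down at 7.03 m → arm 3.73 m, τ = 166.8 × 3.73 = 622.2 N·m counterclockwise.
Block: 27 × 9.81 = 264.9 N down at 2 m → arm 1.3 m, τ = 264.9 × 1.3 = 344.4 N·m clockwise.
Toolbox: 12 × 9.81 = 117.7 N down at 2.9 m → arm 0.4 m, τ = 117.7 × 0.4 = 47.08 N·m clockwise.
Net moment of existing loads = 230.7 N·m counterclockwise.
The weight weighs 30 × 9.81 = 294.3 N and must supply an equal clockwise moment, so its lever arm about the fulcrum is 230.7 / 294.3 = 0.784 m.
That puts it at 3.3 − 0.784 = 2.52 m from the right end.

x ≈ 2.52 m from the right end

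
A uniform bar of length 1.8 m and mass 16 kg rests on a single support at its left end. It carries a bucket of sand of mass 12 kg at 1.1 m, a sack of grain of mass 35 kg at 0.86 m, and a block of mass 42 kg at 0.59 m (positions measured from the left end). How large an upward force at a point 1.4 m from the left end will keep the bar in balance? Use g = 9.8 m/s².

Taking torques about the left end:
Beam weight: 16 × 9.8 = 156.8 N down at 0.9 m → arm 0.9 m, τ = 156.8 × 0.9 = 141.1 N·m clockwise.
Bucket of sand: 12 × 9.8 = 117.6 N down at 1.1 m → arm 1.1 m, τ = 117.6 × 1.1 = 129.4 N·m clockwise.
Sack of grain: 35 × 9.8 = 343 N down at 0.86 m → arm 0.86 m, τ = 343 × 0.86 = 295 N·m clockwise.
Block: 42 × 9.8 = 411.6 N down at 0.59 m → arm 0.59 m, τ = 411.6 × 0.59 = 242.8 N·m clockwise.
Net moment of the loads = 808.3 N·m clockwise.
The upward force F acts at a point 1.4 m from the left end, arm 1.4 m, giving F × 1.4 counterclockwise.
Setting net torque to zero: F × 1.4 = 808.3 → F = 808.3 / 1.4 = 577 N.

F ≈ 577 N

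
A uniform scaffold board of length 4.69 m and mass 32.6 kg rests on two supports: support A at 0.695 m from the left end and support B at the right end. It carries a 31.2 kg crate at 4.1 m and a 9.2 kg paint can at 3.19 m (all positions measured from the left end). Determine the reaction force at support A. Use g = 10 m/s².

R_A ≈ 272 N

Take moments about support B.
Beam weight: 32.6 × 10 = 326 N down at 2.345 m → arm 2.345 m, τ = 326 × 2.345 = 764.5 N·m counterclockwise.
Crate: 31.2 × 10 = 312 N down at 4.1 m → arm 0.59 m, τ = 312 × 0.59 = 184.1 N·m counterclockwise.
Paint can: 9.2 × 10 = 92 N down at 3.19 m → arm 1.5 m, τ = 92 × 1.5 = 138 N·m counterclockwise.
Net load moment about support B = 1087 N·m counterclockwise.
Reaction R at support A is upward at 0.695 m, arm 3.995 m → moment R × 3.995 clockwise.
Στ = 0 ⇒ R × 3.995 = 1087 ⇒ R = 272 N.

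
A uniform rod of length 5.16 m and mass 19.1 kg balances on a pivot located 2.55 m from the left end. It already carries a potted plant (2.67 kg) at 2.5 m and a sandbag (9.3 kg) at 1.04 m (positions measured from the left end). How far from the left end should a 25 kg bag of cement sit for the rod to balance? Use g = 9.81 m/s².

x ≈ 3.09 m from the left end

Sum moments about the pivot (at 2.55 m from the left end) (the support reaction has zero arm there).
Beam weight: 19.1 × 9.81 = 187.4 N down at 2.58 m → arm 0.03 m, τ = 187.4 × 0.03 = 5.622 N·m clockwise.
Potted plant: 2.67 × 9.81 = 26.19 N down at 2.5 m → arm 0.05 m, τ = 26.19 × 0.05 = 1.31 N·m counterclockwise.
Sandbag: 9.3 × 9.81 = 91.23 N down at 1.04 m → arm 1.51 m, τ = 91.23 × 1.51 = 137.8 N·m counterclockwise.
Net moment of existing loads = 133.5 N·m counterclockwise.
The bag of cement weighs 25 × 9.81 = 245.2 N and must supply an equal clockwise moment, so its lever arm about the pivot is 133.5 / 245.2 = 0.544 m.
That puts it at 2.55 + 0.544 = 3.09 m from the left end.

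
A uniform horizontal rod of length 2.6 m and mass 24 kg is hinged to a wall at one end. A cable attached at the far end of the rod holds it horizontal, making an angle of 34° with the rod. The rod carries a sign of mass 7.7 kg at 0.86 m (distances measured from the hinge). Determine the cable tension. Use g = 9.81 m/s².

Choose the hinge as the axis so the unknown hinge reaction has zero arm there.
Beam weight: 24 × 9.81 = 235.4 N down at 1.3 m → arm 1.3 m, τ = 235.4 × 1.3 = 306 N·m clockwise.
Sign: 7.7 × 9.81 = 75.54 N down at 0.86 m → arm 0.86 m, τ = 75.54 × 0.86 = 64.96 N·m clockwise.
Total clockwise load moment = 371 N·m.
The cable tension T acts at 2.6 m; only its component perpendicular to the rod, T sinθ, produces torque. sin 34° = 0.5592.
For rotational equilibrium, T × 2.6 × 0.5592 = 371, so T = 371 / 1.454 = 255 N.

T ≈ 255 N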